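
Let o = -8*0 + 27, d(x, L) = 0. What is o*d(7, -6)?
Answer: 0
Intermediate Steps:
o = 27 (o = 0 + 27 = 27)
o*d(7, -6) = 27*0 = 0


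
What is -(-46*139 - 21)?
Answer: 6415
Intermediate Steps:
-(-46*139 - 21) = -(-6394 - 21) = -1*(-6415) = 6415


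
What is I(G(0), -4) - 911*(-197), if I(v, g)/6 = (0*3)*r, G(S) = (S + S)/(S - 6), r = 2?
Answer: 179467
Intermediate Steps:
G(S) = 2*S/(-6 + S) (G(S) = (2*S)/(-6 + S) = 2*S/(-6 + S))
I(v, g) = 0 (I(v, g) = 6*((0*3)*2) = 6*(0*2) = 6*0 = 0)
I(G(0), -4) - 911*(-197) = 0 - 911*(-197) = 0 + 179467 = 179467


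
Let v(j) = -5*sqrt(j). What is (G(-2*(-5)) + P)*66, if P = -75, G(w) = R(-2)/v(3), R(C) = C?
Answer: -4950 + 44*sqrt(3)/5 ≈ -4934.8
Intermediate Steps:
G(w) = 2*sqrt(3)/15 (G(w) = -2*(-sqrt(3)/15) = -(-2)*sqrt(3)/15 = 2*sqrt(3)/15)
(G(-2*(-5)) + P)*66 = (2*sqrt(3)/15 - 75)*66 = (-75 + 2*sqrt(3)/15)*66 = -4950 + 44*sqrt(3)/5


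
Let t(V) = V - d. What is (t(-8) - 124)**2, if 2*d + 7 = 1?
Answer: 16641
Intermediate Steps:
d = -3 (d = -7/2 + (1/2)*1 = -7/2 + 1/2 = -3)
t(V) = 3 + V (t(V) = V - 1*(-3) = V + 3 = 3 + V)
(t(-8) - 124)**2 = ((3 - 8) - 124)**2 = (-5 - 124)**2 = (-129)**2 = 16641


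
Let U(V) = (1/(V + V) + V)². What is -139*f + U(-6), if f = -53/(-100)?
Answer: -131987/3600 ≈ -36.663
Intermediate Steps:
U(V) = (V + 1/(2*V))² (U(V) = (1/(2*V) + V)² = (V + 1/(2*V))²)
f = 53/100 (f = -53*(-1/100) = 53/100 ≈ 0.53000)
-139*f + U(-6) = -139*53/100 + (¼)*(1 + 2*(-6)²)²/(-6)² = -7367/100 + (¼)*(1/36)*(1 + 2*36)² = -7367/100 + (¼)*(1/36)*(1 + 72)² = -7367/100 + (¼)*(1/36)*73² = -7367/100 + (¼)*(1/36)*5329 = -7367/100 + 5329/144 = -131987/3600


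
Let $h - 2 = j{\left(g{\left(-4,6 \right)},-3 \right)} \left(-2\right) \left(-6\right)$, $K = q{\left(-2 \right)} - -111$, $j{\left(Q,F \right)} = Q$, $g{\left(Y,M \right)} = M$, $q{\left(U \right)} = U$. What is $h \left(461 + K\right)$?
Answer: $42180$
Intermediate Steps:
$K = 109$ ($K = -2 - -111 = -2 + 111 = 109$)
$h = 74$ ($h = 2 + 6 \left(-2\right) \left(-6\right) = 2 - -72 = 2 + 72 = 74$)
$h \left(461 + K\right) = 74 \left(461 + 109\right) = 74 \cdot 570 = 42180$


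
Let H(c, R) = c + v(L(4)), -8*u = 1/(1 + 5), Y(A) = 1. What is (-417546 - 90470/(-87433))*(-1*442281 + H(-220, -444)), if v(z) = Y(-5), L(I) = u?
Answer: 16154439959490000/87433 ≈ 1.8476e+11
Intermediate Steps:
u = -1/48 (u = -1/(8*(1 + 5)) = -⅛/6 = -⅛*⅙ = -1/48 ≈ -0.020833)
L(I) = -1/48
v(z) = 1
H(c, R) = 1 + c (H(c, R) = c + 1 = 1 + c)
(-417546 - 90470/(-87433))*(-1*442281 + H(-220, -444)) = (-417546 - 90470/(-87433))*(-1*442281 + (1 - 220)) = (-417546 - 90470*(-1/87433))*(-442281 - 219) = (-417546 + 90470/87433)*(-442500) = -36507208948/87433*(-442500) = 16154439959490000/87433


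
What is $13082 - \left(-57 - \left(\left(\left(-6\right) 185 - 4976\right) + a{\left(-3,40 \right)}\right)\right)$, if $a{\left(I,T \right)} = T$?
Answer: $7093$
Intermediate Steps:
$13082 - \left(-57 - \left(\left(\left(-6\right) 185 - 4976\right) + a{\left(-3,40 \right)}\right)\right) = 13082 - \left(-57 - \left(\left(\left(-6\right) 185 - 4976\right) + 40\right)\right) = 13082 - \left(-57 - \left(\left(-1110 - 4976\right) + 40\right)\right) = 13082 - \left(-57 - \left(-6086 + 40\right)\right) = 13082 - \left(-57 - -6046\right) = 13082 - \left(-57 + 6046\right) = 13082 - 5989 = 7093$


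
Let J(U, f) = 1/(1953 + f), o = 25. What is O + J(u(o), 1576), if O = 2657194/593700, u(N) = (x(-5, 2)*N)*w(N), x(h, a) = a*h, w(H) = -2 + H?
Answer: 4688915663/1047583650 ≈ 4.4759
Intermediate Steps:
u(N) = -10*N*(-2 + N) (u(N) = ((2*(-5))*N)*(-2 + N) = (-10*N)*(-2 + N) = -10*N*(-2 + N))
O = 1328597/296850 (O = 2657194*(1/593700) = 1328597/296850 ≈ 4.4756)
O + J(u(o), 1576) = 1328597/296850 + 1/(1953 + 1576) = 1328597/296850 + 1/3529 = 4688915663/1047583650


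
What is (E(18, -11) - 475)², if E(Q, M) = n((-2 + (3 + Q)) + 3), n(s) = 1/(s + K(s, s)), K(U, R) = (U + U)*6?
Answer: 18454950801/81796 ≈ 2.2562e+5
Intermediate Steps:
K(U, R) = 12*U (K(U, R) = (2*U)*6 = 12*U)
n(s) = 1/(13*s) (n(s) = 1/(s + 12*s) = 1/(13*s))
E(Q, M) = 1/(13*(4 + Q)) (E(Q, M) = 1/(13*((-2 + (3 + Q)) + 3)) = 1/(13*((1 + Q) + 3)) = 1/(13*(4 + Q)))
(E(18, -11) - 475)² = (1/(13*(4 + 18)) - 475)² = ((1/13)/22 - 475)² = ((1/13)*(1/22) - 475)² = (1/286 - 475)² = (-135849/286)² = 18454950801/81796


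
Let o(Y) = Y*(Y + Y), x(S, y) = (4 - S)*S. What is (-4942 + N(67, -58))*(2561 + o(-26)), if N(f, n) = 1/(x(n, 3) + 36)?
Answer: -68843447673/3560 ≈ -1.9338e+7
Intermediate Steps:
x(S, y) = S*(4 - S)
N(f, n) = 1/(36 + n*(4 - n)) (N(f, n) = 1/(n*(4 - n) + 36) = 1/(36 + n*(4 - n)))
o(Y) = 2*Y² (o(Y) = Y*(2*Y) = 2*Y²)
(-4942 + N(67, -58))*(2561 + o(-26)) = (-4942 - 1/(-36 - 58*(-4 - 58)))*(2561 + 2*(-26)²) = (-4942 - 1/(-36 - 58*(-62)))*(2561 + 2*676) = (-4942 - 1/(-36 + 3596))*(2561 + 1352) = (-4942 - 1/3560)*3913 = -17593521/3560*3913 = -68843447673/3560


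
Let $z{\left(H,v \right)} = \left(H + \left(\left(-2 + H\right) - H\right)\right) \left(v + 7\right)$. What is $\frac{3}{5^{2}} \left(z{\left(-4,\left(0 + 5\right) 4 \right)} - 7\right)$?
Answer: $- \frac{507}{25} \approx -20.28$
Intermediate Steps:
$z{\left(H,v \right)} = \left(-2 + H\right) \left(7 + v\right)$ ($z{\left(H,v \right)} = \left(H - 2\right) \left(7 + v\right) = \left(-2 + H\right) \left(7 + v\right)$)
$\frac{3}{5^{2}} \left(z{\left(-4,\left(0 + 5\right) 4 \right)} - 7\right) = \frac{3}{5^{2}} \left(\left(-14 - 2 \left(0 + 5\right) 4 + 7 \left(-4\right) - 4 \left(0 + 5\right) 4\right) - 7\right) = \frac{3}{25} \left(\left(-14 - 2 \cdot 5 \cdot 4 - 28 - 4 \cdot 5 \cdot 4\right) - 7\right) = 3 \cdot \frac{1}{25} \left(\left(-14 - 40 - 28 - 80\right) - 7\right) = \frac{3 \left(\left(-14 - 40 - 28 - 80\right) - 7\right)}{25} = \frac{3 \left(-162 - 7\right)}{25} = \frac{3}{25} \left(-169\right) = - \frac{507}{25}$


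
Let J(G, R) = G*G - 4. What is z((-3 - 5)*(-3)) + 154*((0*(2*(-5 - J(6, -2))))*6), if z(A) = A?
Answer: 24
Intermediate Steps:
J(G, R) = -4 + G² (J(G, R) = G² - 4 = -4 + G²)
z((-3 - 5)*(-3)) + 154*((0*(2*(-5 - J(6, -2))))*6) = (-3 - 5)*(-3) + 154*((0*(2*(-5 - (-4 + 6²))))*6) = -8*(-3) + 154*((0*(2*(-5 - (-4 + 36))))*6) = 24 + 154*((0*(2*(-5 - 1*32)))*6) = 24 + 154*((0*(2*(-5 - 32)))*6) = 24 + 154*((0*(2*(-37)))*6) = 24 + 154*((0*(-74))*6) = 24 + 154*(0*6) = 24 + 154*0 = 24 + 0 = 24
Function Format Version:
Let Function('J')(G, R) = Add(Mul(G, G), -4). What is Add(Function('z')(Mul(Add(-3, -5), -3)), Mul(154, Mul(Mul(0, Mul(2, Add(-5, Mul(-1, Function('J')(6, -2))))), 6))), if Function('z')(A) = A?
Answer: 24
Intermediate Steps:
Function('J')(G, R) = Add(-4, Pow(G, 2)) (Function('J')(G, R) = Add(Pow(G, 2), -4) = Add(-4, Pow(G, 2)))
Add(Function('z')(Mul(Add(-3, -5), -3)), Mul(154, Mul(Mul(0, Mul(2, Add(-5, Mul(-1, Function('J')(6, -2))))), 6))) = Add(Mul(Add(-3, -5), -3), Mul(154, Mul(Mul(0, Mul(2, Add(-5, Mul(-1, Add(-4, Pow(6, 2)))))), 6))) = Add(Mul(-8, -3), Mul(154, Mul(Mul(0, Mul(2, Add(-5, Mul(-1, Add(-4, 36))))), 6))) = Add(24, Mul(154, Mul(Mul(0, Mul(2, Add(-5, Mul(-1, 32)))), 6))) = Add(24, Mul(154, Mul(Mul(0, Mul(2, Add(-5, -32))), 6))) = Add(24, Mul(154, Mul(Mul(0, Mul(2, -37)), 6))) = Add(24, Mul(154, Mul(Mul(0, -74), 6))) = Add(24, Mul(154, Mul(0, 6))) = Add(24, Mul(154, 0)) = Add(24, 0) = 24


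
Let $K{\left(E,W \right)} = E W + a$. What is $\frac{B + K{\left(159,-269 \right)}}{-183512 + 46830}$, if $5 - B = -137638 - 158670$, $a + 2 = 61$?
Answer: $- \frac{253601}{136682} \approx -1.8554$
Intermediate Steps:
$a = 59$ ($a = -2 + 61 = 59$)
$K{\left(E,W \right)} = 59 + E W$ ($K{\left(E,W \right)} = E W + 59 = 59 + E W$)
$B = 296313$ ($B = 5 - \left(-137638 - 158670\right) = 5 - -296308 = 5 + 296308 = 296313$)
$\frac{B + K{\left(159,-269 \right)}}{-183512 + 46830} = \frac{296313 + \left(59 + 159 \left(-269\right)\right)}{-183512 + 46830} = \frac{296313 + \left(59 - 42771\right)}{-136682} = \left(296313 - 42712\right) \left(- \frac{1}{136682}\right) = 253601 \left(- \frac{1}{136682}\right) = - \frac{253601}{136682}$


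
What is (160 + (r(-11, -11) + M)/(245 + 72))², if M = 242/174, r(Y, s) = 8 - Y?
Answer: 19487050963396/760601241 ≈ 25621.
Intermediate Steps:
M = 121/87 (M = 242*(1/174) = 121/87 ≈ 1.3908)
(160 + (r(-11, -11) + M)/(245 + 72))² = (160 + ((8 - 1*(-11)) + 121/87)/(245 + 72))² = (160 + ((8 + 11) + 121/87)/317)² = (160 + (19 + 121/87)*(1/317))² = (160 + (1774/87)*(1/317))² = (160 + 1774/27579)² = (4414414/27579)² = 19487050963396/760601241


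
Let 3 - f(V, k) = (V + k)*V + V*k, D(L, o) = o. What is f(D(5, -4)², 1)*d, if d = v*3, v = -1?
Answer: 855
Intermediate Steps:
f(V, k) = 3 - V*k - V*(V + k) (f(V, k) = 3 - ((V + k)*V + V*k) = 3 - (V*(V + k) + V*k) = 3 - (V*k + V*(V + k)) = 3 + (-V*k - V*(V + k)) = 3 - V*k - V*(V + k))
d = -3 (d = -1*3 = -3)
f(D(5, -4)², 1)*d = (3 - ((-4)²)² - 2*(-4)²*1)*(-3) = (3 - 1*16² - 2*16*1)*(-3) = (3 - 1*256 - 32)*(-3) = (3 - 256 - 32)*(-3) = -285*(-3) = 855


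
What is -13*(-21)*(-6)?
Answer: -1638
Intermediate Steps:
-13*(-21)*(-6) = 273*(-6) = -1638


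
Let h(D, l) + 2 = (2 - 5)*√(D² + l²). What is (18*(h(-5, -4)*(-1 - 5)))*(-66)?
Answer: -14256 - 21384*√41 ≈ -1.5118e+5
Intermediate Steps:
h(D, l) = -2 - 3*√(D² + l²) (h(D, l) = -2 + (2 - 5)*√(D² + l²) = -2 - 3*√(D² + l²))
(18*(h(-5, -4)*(-1 - 5)))*(-66) = (18*((-2 - 3*√((-5)² + (-4)²))*(-1 - 5)))*(-66) = (18*((-2 - 3*√(25 + 16))*(-6)))*(-66) = (18*((-2 - 3*√41)*(-6)))*(-66) = (18*(12 + 18*√41))*(-66) = (216 + 324*√41)*(-66) = -14256 - 21384*√41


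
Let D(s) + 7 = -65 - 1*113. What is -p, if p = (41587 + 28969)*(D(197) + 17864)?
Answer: -1247359524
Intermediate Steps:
D(s) = -185 (D(s) = -7 + (-65 - 1*113) = -7 + (-65 - 113) = -7 - 178 = -185)
p = 1247359524 (p = (41587 + 28969)*(-185 + 17864) = 70556*17679 = 1247359524)
-p = -1*1247359524 = -1247359524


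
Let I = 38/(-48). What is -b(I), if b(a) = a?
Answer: 19/24 ≈ 0.79167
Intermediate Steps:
I = -19/24 (I = 38*(-1/48) = -19/24 ≈ -0.79167)
-b(I) = -1*(-19/24) = 19/24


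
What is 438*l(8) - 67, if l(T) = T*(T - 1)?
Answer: 24461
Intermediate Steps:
l(T) = T*(-1 + T)
438*l(8) - 67 = 438*(8*(-1 + 8)) - 67 = 438*(8*7) - 67 = 438*56 - 67 = 24528 - 67 = 24461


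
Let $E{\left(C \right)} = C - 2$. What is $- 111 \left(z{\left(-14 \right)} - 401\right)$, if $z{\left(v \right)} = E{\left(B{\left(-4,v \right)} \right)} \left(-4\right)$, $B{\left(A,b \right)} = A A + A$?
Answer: $48951$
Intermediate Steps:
$B{\left(A,b \right)} = A + A^{2}$ ($B{\left(A,b \right)} = A^{2} + A = A + A^{2}$)
$E{\left(C \right)} = -2 + C$
$z{\left(v \right)} = -40$ ($z{\left(v \right)} = \left(-2 - 4 \left(1 - 4\right)\right) \left(-4\right) = \left(-2 - -12\right) \left(-4\right) = \left(-2 + 12\right) \left(-4\right) = 10 \left(-4\right) = -40$)
$- 111 \left(z{\left(-14 \right)} - 401\right) = - 111 \left(-40 - 401\right) = \left(-111\right) \left(-441\right) = 48951$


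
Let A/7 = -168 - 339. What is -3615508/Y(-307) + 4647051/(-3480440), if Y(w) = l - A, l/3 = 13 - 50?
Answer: -6299767612429/5982876360 ≈ -1053.0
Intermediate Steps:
l = -111 (l = 3*(13 - 50) = 3*(-37) = -111)
A = -3549 (A = 7*(-168 - 339) = 7*(-507) = -3549)
Y(w) = 3438 (Y(w) = -111 - 1*(-3549) = -111 + 3549 = 3438)
-3615508/Y(-307) + 4647051/(-3480440) = -3615508/3438 + 4647051/(-3480440) = -3615508*1/3438 + 4647051*(-1/3480440) = -1807754/1719 - 4647051/3480440 = -6299767612429/5982876360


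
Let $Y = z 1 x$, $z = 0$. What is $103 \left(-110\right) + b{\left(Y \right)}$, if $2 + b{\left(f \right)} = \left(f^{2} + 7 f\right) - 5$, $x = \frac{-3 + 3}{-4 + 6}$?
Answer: $-11337$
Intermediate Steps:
$x = 0$ ($x = \frac{0}{2} = 0 \cdot \frac{1}{2} = 0$)
$Y = 0$ ($Y = 0 \cdot 1 \cdot 0 = 0 \cdot 0 = 0$)
$b{\left(f \right)} = -7 + f^{2} + 7 f$ ($b{\left(f \right)} = -2 - \left(5 - f^{2} - 7 f\right) = -2 + \left(-5 + f^{2} + 7 f\right) = -7 + f^{2} + 7 f$)
$103 \left(-110\right) + b{\left(Y \right)} = 103 \left(-110\right) + \left(-7 + 0^{2} + 7 \cdot 0\right) = -11330 + \left(-7 + 0 + 0\right) = -11330 - 7 = -11337$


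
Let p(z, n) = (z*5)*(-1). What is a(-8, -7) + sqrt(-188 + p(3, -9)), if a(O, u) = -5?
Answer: -5 + I*sqrt(203) ≈ -5.0 + 14.248*I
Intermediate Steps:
p(z, n) = -5*z (p(z, n) = (5*z)*(-1) = -5*z)
a(-8, -7) + sqrt(-188 + p(3, -9)) = -5 + sqrt(-188 - 5*3) = -5 + sqrt(-188 - 15) = -5 + sqrt(-203) = -5 + I*sqrt(203)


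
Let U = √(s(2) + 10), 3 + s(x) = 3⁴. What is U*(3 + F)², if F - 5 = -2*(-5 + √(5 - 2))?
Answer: -144*√66 + 672*√22 ≈ 1982.1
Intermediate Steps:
s(x) = 78 (s(x) = -3 + 3⁴ = -3 + 81 = 78)
U = 2*√22 (U = √(78 + 10) = √88 = 2*√22 ≈ 9.3808)
F = 15 - 2*√3 (F = 5 - 2*(-5 + √(5 - 2)) = 5 - 2*(-5 + √3) = 5 + (10 - 2*√3) = 15 - 2*√3 ≈ 11.536)
U*(3 + F)² = (2*√22)*(3 + (15 - 2*√3))² = (2*√22)*(18 - 2*√3)² = 2*√22*(18 - 2*√3)²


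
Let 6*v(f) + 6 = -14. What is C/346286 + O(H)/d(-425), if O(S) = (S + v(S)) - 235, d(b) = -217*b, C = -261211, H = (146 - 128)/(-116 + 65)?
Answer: -4295521769/5675078550 ≈ -0.75691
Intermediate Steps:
H = -6/17 (H = 18/(-51) = 18*(-1/51) = -6/17 ≈ -0.35294)
v(f) = -10/3 (v(f) = -1 + (⅙)*(-14) = -1 - 7/3 = -10/3)
O(S) = -715/3 + S (O(S) = (S - 10/3) - 235 = (-10/3 + S) - 235 = -715/3 + S)
C/346286 + O(H)/d(-425) = -261211/346286 + (-715/3 - 6/17)/((-217*(-425))) = -261211*1/346286 - 12173/51/92225 = -6371/8446 - 12173/51*1/92225 = -6371/8446 - 1739/671925 = -4295521769/5675078550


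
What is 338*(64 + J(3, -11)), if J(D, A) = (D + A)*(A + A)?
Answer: 81120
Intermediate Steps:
J(D, A) = 2*A*(A + D) (J(D, A) = (A + D)*(2*A) = 2*A*(A + D))
338*(64 + J(3, -11)) = 338*(64 + 2*(-11)*(-11 + 3)) = 338*(64 + 2*(-11)*(-8)) = 338*(64 + 176) = 338*240 = 81120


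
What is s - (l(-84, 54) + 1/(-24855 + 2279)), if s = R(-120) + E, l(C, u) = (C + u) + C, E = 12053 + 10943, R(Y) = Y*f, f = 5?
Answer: 508185761/22576 ≈ 22510.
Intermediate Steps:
R(Y) = 5*Y (R(Y) = Y*5 = 5*Y)
E = 22996
l(C, u) = u + 2*C
s = 22396 (s = 5*(-120) + 22996 = -600 + 22996 = 22396)
s - (l(-84, 54) + 1/(-24855 + 2279)) = 22396 - ((54 + 2*(-84)) + 1/(-24855 + 2279)) = 22396 - ((54 - 168) + 1/(-22576)) = 22396 - (-114 - 1/22576) = 22396 - 1*(-2573665/22576) = 22396 + 2573665/22576 = 508185761/22576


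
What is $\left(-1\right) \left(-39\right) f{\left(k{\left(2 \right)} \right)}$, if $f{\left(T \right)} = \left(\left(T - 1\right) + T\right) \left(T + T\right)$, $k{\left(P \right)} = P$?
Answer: $468$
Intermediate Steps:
$f{\left(T \right)} = 2 T \left(-1 + 2 T\right)$ ($f{\left(T \right)} = \left(\left(-1 + T\right) + T\right) 2 T = \left(-1 + 2 T\right) 2 T = 2 T \left(-1 + 2 T\right)$)
$\left(-1\right) \left(-39\right) f{\left(k{\left(2 \right)} \right)} = \left(-1\right) \left(-39\right) 2 \cdot 2 \left(-1 + 2 \cdot 2\right) = 39 \cdot 2 \cdot 2 \left(-1 + 4\right) = 39 \cdot 2 \cdot 2 \cdot 3 = 39 \cdot 12 = 468$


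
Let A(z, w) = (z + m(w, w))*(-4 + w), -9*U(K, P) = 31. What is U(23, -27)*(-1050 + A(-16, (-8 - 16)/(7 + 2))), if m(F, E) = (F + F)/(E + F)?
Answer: 29450/9 ≈ 3272.2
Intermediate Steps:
U(K, P) = -31/9 (U(K, P) = -⅑*31 = -31/9)
m(F, E) = 2*F/(E + F) (m(F, E) = (2*F)/(E + F) = 2*F/(E + F))
A(z, w) = (1 + z)*(-4 + w) (A(z, w) = (z + 2*w/(w + w))*(-4 + w) = (z + 2*w/((2*w)))*(-4 + w) = (z + 2*w*(1/(2*w)))*(-4 + w) = (z + 1)*(-4 + w) = (1 + z)*(-4 + w))
U(23, -27)*(-1050 + A(-16, (-8 - 16)/(7 + 2))) = -31*(-1050 + (-4 + (-8 - 16)/(7 + 2) - 4*(-16) + ((-8 - 16)/(7 + 2))*(-16)))/9 = -31*(-1050 + (-4 - 24/9 + 64 - 24/9*(-16)))/9 = -31*(-1050 + (-4 - 24*⅑ + 64 - 24*⅑*(-16)))/9 = -31*(-1050 + (-4 - 8/3 + 64 - 8/3*(-16)))/9 = -31*(-1050 + (-4 - 8/3 + 64 + 128/3))/9 = -31*(-1050 + 100)/9 = -31/9*(-950) = 29450/9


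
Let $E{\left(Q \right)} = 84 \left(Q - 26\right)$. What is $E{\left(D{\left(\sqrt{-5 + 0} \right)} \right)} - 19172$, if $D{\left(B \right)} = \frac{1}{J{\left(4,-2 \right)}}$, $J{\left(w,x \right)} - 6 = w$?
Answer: $- \frac{106738}{5} \approx -21348.0$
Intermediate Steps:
$J{\left(w,x \right)} = 6 + w$
$D{\left(B \right)} = \frac{1}{10}$ ($D{\left(B \right)} = \frac{1}{6 + 4} = \frac{1}{10}$)
$E{\left(Q \right)} = -2184 + 84 Q$ ($E{\left(Q \right)} = 84 \left(-26 + Q\right) = -2184 + 84 Q$)
$E{\left(D{\left(\sqrt{-5 + 0} \right)} \right)} - 19172 = \left(-2184 + 84 \cdot \frac{1}{10}\right) - 19172 = \left(-2184 + \frac{42}{5}\right) - 19172 = - \frac{10878}{5} - 19172 = - \frac{106738}{5}$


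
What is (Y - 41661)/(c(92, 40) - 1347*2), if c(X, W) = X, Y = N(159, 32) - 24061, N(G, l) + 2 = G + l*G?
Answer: 60477/2602 ≈ 23.242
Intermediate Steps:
N(G, l) = -2 + G + G*l (N(G, l) = -2 + (G + l*G) = -2 + (G + G*l) = -2 + G + G*l)
Y = -18816 (Y = (-2 + 159 + 159*32) - 24061 = (-2 + 159 + 5088) - 24061 = 5245 - 24061 = -18816)
(Y - 41661)/(c(92, 40) - 1347*2) = (-18816 - 41661)/(92 - 1347*2) = -60477/(92 - 2694) = -60477/(-2602) = -60477*(-1/2602) = 60477/2602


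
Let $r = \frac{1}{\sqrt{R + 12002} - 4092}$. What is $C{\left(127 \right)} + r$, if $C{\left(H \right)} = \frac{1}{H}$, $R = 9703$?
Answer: $\frac{5401025}{707930131} - \frac{\sqrt{21705}}{16722759} \approx 0.0076205$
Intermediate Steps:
$r = \frac{1}{-4092 + \sqrt{21705}}$ ($r = \frac{1}{\sqrt{9703 + 12002} - 4092} = \frac{1}{\sqrt{21705} - 4092} = \frac{1}{-4092 + \sqrt{21705}} \approx -0.00025351$)
$C{\left(127 \right)} + r = \frac{1}{127} - \left(\frac{1364}{5574253} + \frac{\sqrt{21705}}{16722759}\right) = \frac{5401025}{707930131} - \frac{\sqrt{21705}}{16722759}$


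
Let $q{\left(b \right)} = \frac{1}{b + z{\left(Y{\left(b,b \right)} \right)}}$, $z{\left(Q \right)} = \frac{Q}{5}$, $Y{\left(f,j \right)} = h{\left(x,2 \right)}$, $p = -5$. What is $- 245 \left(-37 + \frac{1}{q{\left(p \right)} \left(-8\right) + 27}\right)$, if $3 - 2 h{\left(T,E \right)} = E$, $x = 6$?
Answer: $\frac{12706190}{1403} \approx 9056.4$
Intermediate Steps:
$h{\left(T,E \right)} = \frac{3}{2} - \frac{E}{2}$
$Y{\left(f,j \right)} = \frac{1}{2}$ ($Y{\left(f,j \right)} = \frac{3}{2} - 1 = \frac{1}{2}$)
$z{\left(Q \right)} = \frac{Q}{5}$ ($z{\left(Q \right)} = Q \frac{1}{5} = \frac{Q}{5}$)
$q{\left(b \right)} = \frac{1}{\frac{1}{10} + b}$ ($q{\left(b \right)} = \frac{1}{b + \frac{1}{5} \cdot \frac{1}{2}} = \frac{1}{b + \frac{1}{10}} = \frac{1}{\frac{1}{10} + b}$)
$- 245 \left(-37 + \frac{1}{q{\left(p \right)} \left(-8\right) + 27}\right) = - 245 \left(-37 + \frac{1}{\frac{10}{1 + 10 \left(-5\right)} \left(-8\right) + 27}\right) = - 245 \left(-37 + \frac{1}{\frac{10}{1 - 50} \left(-8\right) + 27}\right) = - 245 \left(-37 + \frac{1}{\frac{10}{-49} \left(-8\right) + 27}\right) = - 245 \left(-37 + \frac{1}{10 \left(- \frac{1}{49}\right) \left(-8\right) + 27}\right) = - 245 \left(-37 + \frac{1}{\left(- \frac{10}{49}\right) \left(-8\right) + 27}\right) = - 245 \left(-37 + \frac{1}{\frac{80}{49} + 27}\right) = - 245 \left(-37 + \frac{1}{\frac{1403}{49}}\right) = - 245 \left(-37 + \frac{49}{1403}\right) = \left(-245\right) \left(- \frac{51862}{1403}\right) = \frac{12706190}{1403}$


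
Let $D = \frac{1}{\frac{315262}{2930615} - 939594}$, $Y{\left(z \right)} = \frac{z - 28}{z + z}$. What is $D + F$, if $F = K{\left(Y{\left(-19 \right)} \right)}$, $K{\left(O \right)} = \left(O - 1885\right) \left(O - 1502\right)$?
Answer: $\frac{2810247781980056027119}{994045251772328} \approx 2.8271 \cdot 10^{6}$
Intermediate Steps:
$Y{\left(z \right)} = \frac{-28 + z}{2 z}$
$K{\left(O \right)} = \left(-1885 + O\right) \left(-1502 + O\right)$
$F = \frac{4082306907}{1444}$ ($F = 2831270 + \left(\frac{-28 - 19}{2 \left(-19\right)}\right)^{2} - 3387 \frac{-28 - 19}{2 \left(-19\right)} = 2831270 + \left(\frac{1}{2} \left(- \frac{1}{19}\right) \left(-47\right)\right)^{2} - 3387 \cdot \frac{1}{2} \left(- \frac{1}{19}\right) \left(-47\right) = 2831270 + \left(\frac{47}{38}\right)^{2} - \frac{159189}{38} = 2831270 + \frac{2209}{1444} - \frac{159189}{38} = \frac{4082306907}{1444} \approx 2.8271 \cdot 10^{6}$)
$D = - \frac{2930615}{2753587955048}$ ($D = \frac{1}{315262 \cdot \frac{1}{2930615} - 939594} = \frac{1}{\frac{315262}{2930615} - 939594} = \frac{1}{- \frac{2753587955048}{2930615}} = - \frac{2930615}{2753587955048} \approx -1.0643 \cdot 10^{-6}$)
$D + F = - \frac{2930615}{2753587955048} + \frac{4082306907}{1444} = \frac{2810247781980056027119}{994045251772328}$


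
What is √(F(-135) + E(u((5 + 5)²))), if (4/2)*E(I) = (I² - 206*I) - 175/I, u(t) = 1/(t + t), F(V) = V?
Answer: I*√2821682398/400 ≈ 132.8*I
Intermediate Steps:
u(t) = 1/(2*t)
E(I) = I²/2 - 103*I - 175/(2*I) (E(I) = ((I² - 206*I) - 175/I)/2 = (I² - 206*I - 175/I)/2 = I²/2 - 103*I - 175/(2*I))
√(F(-135) + E(u((5 + 5)²))) = √(-135 + (-175 + (1/(2*((5 + 5)²)))²*(-206 + 1/(2*((5 + 5)²))))/(2*((1/(2*((5 + 5)²)))))) = √(-135 + (-175 + (1/(2*(10²)))²*(-206 + 1/(2*(10²))))/(2*((1/(2*(10²)))))) = √(-135 + (-175 + ((½)/100)²*(-206 + (½)/100))/(2*(((½)/100)))) = √(-135 + (-175 + ((½)*(1/100))²*(-206 + (½)*(1/100)))/(2*(((½)*(1/100))))) = √(-135 + (-175 + (1/200)²*(-206 + 1/200))/(2*(1/200))) = √(-135 + (½)*200*(-175 + (1/40000)*(-41199/200))) = √(-135 + (½)*200*(-175 - 41199/8000000)) = √(-135 + (½)*200*(-1400041199/8000000)) = √(-135 - 1400041199/80000) = √(-1410841199/80000) = I*√2821682398/400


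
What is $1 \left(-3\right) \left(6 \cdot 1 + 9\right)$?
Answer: $-45$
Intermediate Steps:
$1 \left(-3\right) \left(6 \cdot 1 + 9\right) = - 3 \left(6 + 9\right) = \left(-3\right) 15 = -45$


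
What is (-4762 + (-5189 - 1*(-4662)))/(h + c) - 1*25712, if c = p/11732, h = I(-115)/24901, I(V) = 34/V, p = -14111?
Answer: -861303989362916/40408870153 ≈ -21315.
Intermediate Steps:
h = -34/2863615 (h = (34/(-115))/24901 = (34*(-1/115))*(1/24901) = -34/115*1/24901 = -34/2863615 ≈ -1.1873e-5)
c = -14111/11732 ≈ -1.2028
(-4762 + (-5189 - 1*(-4662)))/(h + c) - 1*25712 = (-4762 + (-5189 - 1*(-4662)))/(-34/2863615 - 14111/11732) - 1*25712 = (-4762 + (-5189 + 4662))/(-40408870153/33595931180) - 25712 = (-4762 - 527)*(-33595931180/40408870153) - 25712 = -5289*(-33595931180/40408870153) - 25712 = 177688880011020/40408870153 - 25712 = -861303989362916/40408870153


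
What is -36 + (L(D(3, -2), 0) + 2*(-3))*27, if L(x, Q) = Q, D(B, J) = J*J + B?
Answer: -198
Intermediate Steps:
D(B, J) = B + J² (D(B, J) = J² + B = B + J²)
-36 + (L(D(3, -2), 0) + 2*(-3))*27 = -36 + (0 + 2*(-3))*27 = -36 + (0 - 6)*27 = -36 - 6*27 = -36 - 162 = -198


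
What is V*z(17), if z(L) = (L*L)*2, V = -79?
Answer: -45662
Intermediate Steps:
z(L) = 2*L² (z(L) = L²*2 = 2*L²)
V*z(17) = -158*17² = -158*289 = -79*578 = -45662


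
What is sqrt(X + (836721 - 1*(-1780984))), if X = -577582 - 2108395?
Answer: 4*I*sqrt(4267) ≈ 261.29*I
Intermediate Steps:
X = -2685977
sqrt(X + (836721 - 1*(-1780984))) = sqrt(-2685977 + (836721 - 1*(-1780984))) = sqrt(-2685977 + (836721 + 1780984)) = sqrt(-2685977 + 2617705) = sqrt(-68272) = 4*I*sqrt(4267)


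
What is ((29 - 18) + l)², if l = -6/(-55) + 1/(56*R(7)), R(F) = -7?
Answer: 57339654849/464833600 ≈ 123.36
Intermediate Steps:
l = 2297/21560 (l = -6/(-55) + 1/(56*(-7)) = -6*(-1/55) + (1/56)*(-⅐) = 6/55 - 1/392 = 2297/21560 ≈ 0.10654)
((29 - 18) + l)² = ((29 - 18) + 2297/21560)² = (11 + 2297/21560)² = (239457/21560)² = 57339654849/464833600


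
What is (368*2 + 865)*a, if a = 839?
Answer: 1343239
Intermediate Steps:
(368*2 + 865)*a = (368*2 + 865)*839 = (736 + 865)*839 = 1601*839 = 1343239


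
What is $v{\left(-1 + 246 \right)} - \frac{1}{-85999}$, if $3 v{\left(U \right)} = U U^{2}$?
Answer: $\frac{1264712043878}{257997} \approx 4.902 \cdot 10^{6}$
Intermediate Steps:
$v{\left(U \right)} = \frac{U^{3}}{3}$ ($v{\left(U \right)} = \frac{U U^{2}}{3} = \frac{U^{3}}{3}$)
$v{\left(-1 + 246 \right)} - \frac{1}{-85999} = \frac{\left(-1 + 246\right)^{3}}{3} - \frac{1}{-85999} = \frac{245^{3}}{3} - - \frac{1}{85999} = \frac{1}{3} \cdot 14706125 + \frac{1}{85999} = \frac{14706125}{3} + \frac{1}{85999} = \frac{1264712043878}{257997}$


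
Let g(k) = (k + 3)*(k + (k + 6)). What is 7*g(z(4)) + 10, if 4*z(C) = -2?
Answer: 195/2 ≈ 97.500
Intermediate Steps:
z(C) = -½ (z(C) = (¼)*(-2) = -½)
g(k) = (3 + k)*(6 + 2*k) (g(k) = (3 + k)*(k + (6 + k)) = (3 + k)*(6 + 2*k))
7*g(z(4)) + 10 = 7*(18 + 2*(-½)² + 12*(-½)) + 10 = 7*(18 + 2*(¼) - 6) + 10 = 7*(18 + ½ - 6) + 10 = 7*(25/2) + 10 = 175/2 + 10 = 195/2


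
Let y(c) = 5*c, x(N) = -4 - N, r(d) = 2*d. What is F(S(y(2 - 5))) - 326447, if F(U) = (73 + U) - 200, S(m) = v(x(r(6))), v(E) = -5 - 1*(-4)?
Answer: -326575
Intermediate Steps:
v(E) = -1 (v(E) = -5 + 4 = -1)
S(m) = -1
F(U) = -127 + U
F(S(y(2 - 5))) - 326447 = (-127 - 1) - 326447 = -128 - 326447 = -326575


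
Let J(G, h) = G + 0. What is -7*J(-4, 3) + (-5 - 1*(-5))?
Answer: 28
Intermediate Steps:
J(G, h) = G
-7*J(-4, 3) + (-5 - 1*(-5)) = -7*(-4) + (-5 - 1*(-5)) = 28 + (-5 + 5) = 28 + 0 = 28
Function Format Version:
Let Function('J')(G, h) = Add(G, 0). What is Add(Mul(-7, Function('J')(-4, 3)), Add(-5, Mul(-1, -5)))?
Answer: 28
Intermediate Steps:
Function('J')(G, h) = G
Add(Mul(-7, Function('J')(-4, 3)), Add(-5, Mul(-1, -5))) = Add(Mul(-7, -4), Add(-5, Mul(-1, -5))) = Add(28, Add(-5, 5)) = Add(28, 0) = 28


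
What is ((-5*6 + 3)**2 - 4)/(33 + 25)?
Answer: 25/2 ≈ 12.500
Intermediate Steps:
((-5*6 + 3)**2 - 4)/(33 + 25) = ((-30 + 3)**2 - 4)/58 = ((-27)**2 - 4)*(1/58) = (729 - 4)*(1/58) = 725*(1/58) = 25/2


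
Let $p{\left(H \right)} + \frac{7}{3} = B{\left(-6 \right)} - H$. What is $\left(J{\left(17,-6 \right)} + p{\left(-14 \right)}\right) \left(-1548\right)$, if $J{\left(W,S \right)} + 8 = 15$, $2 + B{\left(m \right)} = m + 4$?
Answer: $-22704$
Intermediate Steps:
$B{\left(m \right)} = 2 + m$ ($B{\left(m \right)} = -2 + \left(m + 4\right) = -2 + \left(4 + m\right) = 2 + m$)
$J{\left(W,S \right)} = 7$ ($J{\left(W,S \right)} = -8 + 15 = 7$)
$p{\left(H \right)} = - \frac{19}{3} - H$ ($p{\left(H \right)} = - \frac{7}{3} - \left(4 + H\right) = - \frac{19}{3} - H$)
$\left(J{\left(17,-6 \right)} + p{\left(-14 \right)}\right) \left(-1548\right) = \left(7 - - \frac{23}{3}\right) \left(-1548\right) = \left(7 + \left(- \frac{19}{3} + 14\right)\right) \left(-1548\right) = \left(7 + \frac{23}{3}\right) \left(-1548\right) = \frac{44}{3} \left(-1548\right) = -22704$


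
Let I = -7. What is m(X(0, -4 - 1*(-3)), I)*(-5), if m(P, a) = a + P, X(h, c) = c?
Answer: 40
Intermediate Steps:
m(P, a) = P + a
m(X(0, -4 - 1*(-3)), I)*(-5) = ((-4 - 1*(-3)) - 7)*(-5) = ((-4 + 3) - 7)*(-5) = (-1 - 7)*(-5) = -8*(-5) = 40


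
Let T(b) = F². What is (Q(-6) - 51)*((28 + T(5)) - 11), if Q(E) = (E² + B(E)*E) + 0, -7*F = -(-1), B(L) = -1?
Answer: -7506/49 ≈ -153.18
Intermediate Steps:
F = -⅐ (F = -(-1)*(-1*1)/7 = -(-1)*(-1)/7 = -⅐*1 = -⅐ ≈ -0.14286)
T(b) = 1/49 (T(b) = (-⅐)² = 1/49)
Q(E) = E² - E (Q(E) = (E² - E) + 0 = E² - E)
(Q(-6) - 51)*((28 + T(5)) - 11) = (-6*(-1 - 6) - 51)*((28 + 1/49) - 11) = (-6*(-7) - 51)*(1373/49 - 11) = (42 - 51)*(834/49) = -9*834/49 = -7506/49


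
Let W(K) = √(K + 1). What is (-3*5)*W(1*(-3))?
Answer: -15*I*√2 ≈ -21.213*I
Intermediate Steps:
W(K) = √(1 + K)
(-3*5)*W(1*(-3)) = (-3*5)*√(1 + 1*(-3)) = -15*√(1 - 3) = -15*I*√2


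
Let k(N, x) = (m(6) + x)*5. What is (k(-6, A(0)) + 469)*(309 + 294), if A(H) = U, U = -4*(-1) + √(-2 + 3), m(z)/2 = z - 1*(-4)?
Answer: 358182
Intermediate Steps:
m(z) = 8 + 2*z (m(z) = 2*(z - 1*(-4)) = 2*(z + 4) = 2*(4 + z) = 8 + 2*z)
U = 5 (U = 4 + √1 = 4 + 1 = 5)
A(H) = 5
k(N, x) = 100 + 5*x (k(N, x) = ((8 + 2*6) + x)*5 = ((8 + 12) + x)*5 = (20 + x)*5 = 100 + 5*x)
(k(-6, A(0)) + 469)*(309 + 294) = ((100 + 5*5) + 469)*(309 + 294) = ((100 + 25) + 469)*603 = (125 + 469)*603 = 594*603 = 358182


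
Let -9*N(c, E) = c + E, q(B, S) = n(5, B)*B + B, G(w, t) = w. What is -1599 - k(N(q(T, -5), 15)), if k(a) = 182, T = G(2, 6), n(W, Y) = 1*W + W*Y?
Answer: -1781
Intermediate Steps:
n(W, Y) = W + W*Y
T = 2
q(B, S) = B + B*(5 + 5*B) (q(B, S) = (5*(1 + B))*B + B = (5 + 5*B)*B + B = B*(5 + 5*B) + B = B + B*(5 + 5*B))
N(c, E) = -E/9 - c/9 (N(c, E) = -(c + E)/9 = -(E + c)/9 = -E/9 - c/9)
-1599 - k(N(q(T, -5), 15)) = -1599 - 1*182 = -1599 - 182 = -1781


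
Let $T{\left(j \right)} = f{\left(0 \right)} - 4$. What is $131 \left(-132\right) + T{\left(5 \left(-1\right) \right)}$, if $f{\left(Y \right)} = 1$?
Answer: $-17295$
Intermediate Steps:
$T{\left(j \right)} = -3$ ($T{\left(j \right)} = 1 - 4 = -3$)
$131 \left(-132\right) + T{\left(5 \left(-1\right) \right)} = 131 \left(-132\right) - 3 = -17292 - 3 = -17295$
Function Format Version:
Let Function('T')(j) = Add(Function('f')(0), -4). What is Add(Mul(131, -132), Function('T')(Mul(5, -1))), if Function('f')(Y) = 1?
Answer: -17295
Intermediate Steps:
Function('T')(j) = -3 (Function('T')(j) = Add(1, -4) = -3)
Add(Mul(131, -132), Function('T')(Mul(5, -1))) = Add(Mul(131, -132), -3) = Add(-17292, -3) = -17295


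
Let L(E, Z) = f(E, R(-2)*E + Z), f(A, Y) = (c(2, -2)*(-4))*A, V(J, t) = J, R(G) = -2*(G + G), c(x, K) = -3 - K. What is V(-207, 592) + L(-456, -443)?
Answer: -2031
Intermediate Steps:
R(G) = -4*G
f(A, Y) = 4*A (f(A, Y) = ((-3 - 1*(-2))*(-4))*A = ((-3 + 2)*(-4))*A = (-1*(-4))*A = 4*A)
L(E, Z) = 4*E
V(-207, 592) + L(-456, -443) = -207 + 4*(-456) = -207 - 1824 = -2031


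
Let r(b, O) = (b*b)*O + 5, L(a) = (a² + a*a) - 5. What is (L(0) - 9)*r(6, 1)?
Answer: -574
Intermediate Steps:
L(a) = -5 + 2*a² (L(a) = (a² + a²) - 5 = 2*a² - 5 = -5 + 2*a²)
r(b, O) = 5 + O*b² (r(b, O) = b²*O + 5 = O*b² + 5 = 5 + O*b²)
(L(0) - 9)*r(6, 1) = ((-5 + 2*0²) - 9)*(5 + 1*6²) = ((-5 + 2*0) - 9)*(5 + 1*36) = ((-5 + 0) - 9)*(5 + 36) = (-5 - 9)*41 = -14*41 = -574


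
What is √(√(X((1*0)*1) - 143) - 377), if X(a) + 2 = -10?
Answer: √(-377 + I*√155) ≈ 0.3206 + 19.419*I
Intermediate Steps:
X(a) = -12 (X(a) = -2 - 10 = -12)
√(√(X((1*0)*1) - 143) - 377) = √(√(-12 - 143) - 377) = √(√(-155) - 377) = √(I*√155 - 377) = √(-377 + I*√155)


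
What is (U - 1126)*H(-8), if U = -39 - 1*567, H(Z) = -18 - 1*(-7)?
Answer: 19052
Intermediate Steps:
H(Z) = -11 (H(Z) = -18 + 7 = -11)
U = -606 (U = -39 - 567 = -606)
(U - 1126)*H(-8) = (-606 - 1126)*(-11) = -1732*(-11) = 19052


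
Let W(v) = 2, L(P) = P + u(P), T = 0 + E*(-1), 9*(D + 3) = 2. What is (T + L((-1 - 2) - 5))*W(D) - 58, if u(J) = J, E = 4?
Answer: -98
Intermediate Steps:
D = -25/9 (D = -3 + (⅑)*2 = -3 + 2/9 = -25/9 ≈ -2.7778)
T = -4 (T = 0 + 4*(-1) = 0 - 4 = -4)
L(P) = 2*P (L(P) = P + P = 2*P)
(T + L((-1 - 2) - 5))*W(D) - 58 = (-4 + 2*((-1 - 2) - 5))*2 - 58 = (-4 + 2*(-3 - 5))*2 - 58 = (-4 + 2*(-8))*2 - 58 = (-4 - 16)*2 - 58 = -20*2 - 58 = -40 - 58 = -98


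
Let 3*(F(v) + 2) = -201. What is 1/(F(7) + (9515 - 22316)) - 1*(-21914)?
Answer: 282033179/12870 ≈ 21914.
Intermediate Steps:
F(v) = -69 (F(v) = -2 + (⅓)*(-201) = -2 - 67 = -69)
1/(F(7) + (9515 - 22316)) - 1*(-21914) = 1/(-69 + (9515 - 22316)) - 1*(-21914) = 1/(-69 - 12801) + 21914 = 1/(-12870) + 21914 = -1/12870 + 21914 = 282033179/12870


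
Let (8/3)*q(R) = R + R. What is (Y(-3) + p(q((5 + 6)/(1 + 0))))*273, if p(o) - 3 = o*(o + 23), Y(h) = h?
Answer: 1126125/16 ≈ 70383.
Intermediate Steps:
q(R) = 3*R/4 (q(R) = 3*(R + R)/8 = 3*(2*R)/8 = 3*R/4)
p(o) = 3 + o*(23 + o) (p(o) = 3 + o*(o + 23) = 3 + o*(23 + o))
(Y(-3) + p(q((5 + 6)/(1 + 0))))*273 = (-3 + (3 + (3*((5 + 6)/(1 + 0))/4)² + 23*(3*((5 + 6)/(1 + 0))/4)))*273 = (-3 + (3 + (3*(11/1)/4)² + 23*(3*(11/1)/4)))*273 = (-3 + (3 + (3*(11*1)/4)² + 23*(3*(11*1)/4)))*273 = (-3 + (3 + ((¾)*11)² + 23*((¾)*11)))*273 = (-3 + (3 + (33/4)² + 23*(33/4)))*273 = (-3 + (3 + 1089/16 + 759/4))*273 = (-3 + 4173/16)*273 = (4125/16)*273 = 1126125/16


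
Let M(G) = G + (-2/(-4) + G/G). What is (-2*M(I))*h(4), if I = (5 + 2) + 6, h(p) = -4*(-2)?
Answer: -232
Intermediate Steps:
h(p) = 8
I = 13 (I = 7 + 6 = 13)
M(G) = 3/2 + G (M(G) = G + (-2*(-¼) + 1) = G + (½ + 1) = G + 3/2 = 3/2 + G)
(-2*M(I))*h(4) = -2*(3/2 + 13)*8 = -2*29/2*8 = -29*8 = -232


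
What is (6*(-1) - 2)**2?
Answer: 64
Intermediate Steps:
(6*(-1) - 2)**2 = (-6 - 2)**2 = (-8)**2 = 64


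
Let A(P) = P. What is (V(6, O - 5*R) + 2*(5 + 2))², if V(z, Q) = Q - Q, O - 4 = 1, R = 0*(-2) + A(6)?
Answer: 196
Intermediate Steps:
R = 6 (R = 0*(-2) + 6 = 0 + 6 = 6)
O = 5 (O = 4 + 1 = 5)
V(z, Q) = 0
(V(6, O - 5*R) + 2*(5 + 2))² = (0 + 2*(5 + 2))² = (0 + 2*7)² = (0 + 14)² = 14² = 196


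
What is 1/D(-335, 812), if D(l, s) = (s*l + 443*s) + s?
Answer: 1/88508 ≈ 1.1298e-5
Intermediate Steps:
D(l, s) = 444*s + l*s (D(l, s) = (l*s + 443*s) + s = (443*s + l*s) + s = 444*s + l*s)
1/D(-335, 812) = 1/(812*(444 - 335)) = 1/(812*109) = 1/88508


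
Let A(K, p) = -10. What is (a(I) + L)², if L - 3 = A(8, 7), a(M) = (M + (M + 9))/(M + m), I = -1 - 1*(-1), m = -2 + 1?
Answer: 256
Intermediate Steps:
m = -1
I = 0 (I = -1 + 1 = 0)
a(M) = (9 + 2*M)/(-1 + M) (a(M) = (M + (M + 9))/(M - 1) = (M + (9 + M))/(-1 + M) = (9 + 2*M)/(-1 + M))
L = -7 (L = 3 - 10 = -7)
(a(I) + L)² = ((9 + 2*0)/(-1 + 0) - 7)² = ((9 + 0)/(-1) - 7)² = (-1*9 - 7)² = (-9 - 7)² = (-16)² = 256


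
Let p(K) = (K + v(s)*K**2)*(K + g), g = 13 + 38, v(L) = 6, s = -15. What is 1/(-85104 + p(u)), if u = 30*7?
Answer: 1/69030306 ≈ 1.4486e-8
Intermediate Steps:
g = 51
u = 210
p(K) = (51 + K)*(K + 6*K**2) (p(K) = (K + 6*K**2)*(K + 51) = (K + 6*K**2)*(51 + K) = (51 + K)*(K + 6*K**2))
1/(-85104 + p(u)) = 1/(-85104 + 210*(51 + 6*210**2 + 307*210)) = 1/(-85104 + 210*(51 + 6*44100 + 64470)) = 1/(-85104 + 210*(51 + 264600 + 64470)) = 1/(-85104 + 210*329121) = 1/(-85104 + 69115410) = 1/69030306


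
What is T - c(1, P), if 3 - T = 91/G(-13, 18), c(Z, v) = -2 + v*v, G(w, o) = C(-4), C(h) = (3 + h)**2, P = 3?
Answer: -95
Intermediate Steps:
G(w, o) = 1 (G(w, o) = (3 - 4)**2 = (-1)**2 = 1)
c(Z, v) = -2 + v**2
T = -88 (T = 3 - 91/1 = 3 - 91 = -88)
T - c(1, P) = -88 - (-2 + 3**2) = -88 - (-2 + 9) = -88 - 1*7 = -88 - 7 = -95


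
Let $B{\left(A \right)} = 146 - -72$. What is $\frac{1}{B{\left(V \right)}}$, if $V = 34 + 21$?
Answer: $\frac{1}{218} \approx 0.0045872$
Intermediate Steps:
$V = 55$
$B{\left(A \right)} = 218$ ($B{\left(A \right)} = 146 + 72 = 218$)
$\frac{1}{B{\left(V \right)}} = \frac{1}{218}$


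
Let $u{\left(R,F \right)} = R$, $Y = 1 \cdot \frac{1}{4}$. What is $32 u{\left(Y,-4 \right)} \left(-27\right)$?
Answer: $-216$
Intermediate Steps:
$Y = \frac{1}{4}$ ($Y = 1 \cdot \frac{1}{4} = \frac{1}{4} \approx 0.25$)
$32 u{\left(Y,-4 \right)} \left(-27\right) = 32 \cdot \frac{1}{4} \left(-27\right) = 8 \left(-27\right) = -216$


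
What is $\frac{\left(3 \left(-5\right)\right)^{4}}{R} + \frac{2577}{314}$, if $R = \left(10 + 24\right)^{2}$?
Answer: $\frac{9437631}{181492} \approx 52.0$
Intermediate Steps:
$R = 1156$ ($R = 34^{2} = 1156$)
$\frac{\left(3 \left(-5\right)\right)^{4}}{R} + \frac{2577}{314} = \frac{\left(3 \left(-5\right)\right)^{4}}{1156} + \frac{2577}{314} = \left(-15\right)^{4} \cdot \frac{1}{1156} + 2577 \cdot \frac{1}{314} = 50625 \cdot \frac{1}{1156} + \frac{2577}{314} = \frac{50625}{1156} + \frac{2577}{314} = \frac{9437631}{181492}$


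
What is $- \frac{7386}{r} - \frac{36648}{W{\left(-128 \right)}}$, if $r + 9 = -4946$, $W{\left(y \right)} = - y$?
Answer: $- \frac{22580679}{79280} \approx -284.82$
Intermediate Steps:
$r = -4955$ ($r = -9 - 4946 = -4955$)
$- \frac{7386}{r} - \frac{36648}{W{\left(-128 \right)}} = - \frac{7386}{-4955} - \frac{36648}{\left(-1\right) \left(-128\right)} = \left(-7386\right) \left(- \frac{1}{4955}\right) - \frac{36648}{128} = \frac{7386}{4955} - \frac{4581}{16} = - \frac{22580679}{79280}$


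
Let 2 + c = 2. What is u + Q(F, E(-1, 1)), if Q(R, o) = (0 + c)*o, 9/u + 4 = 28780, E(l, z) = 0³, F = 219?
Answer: 3/9592 ≈ 0.00031276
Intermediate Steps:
E(l, z) = 0
u = 3/9592 (u = 9/(-4 + 28780) = 9/28776 = 9*(1/28776) = 3/9592 ≈ 0.00031276)
c = 0 (c = -2 + 2 = 0)
Q(R, o) = 0 (Q(R, o) = (0 + 0)*o = 0*o = 0)
u + Q(F, E(-1, 1)) = 3/9592 + 0 = 3/9592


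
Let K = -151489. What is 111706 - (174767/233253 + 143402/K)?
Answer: 3947167942439845/35335263717 ≈ 1.1171e+5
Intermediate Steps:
111706 - (174767/233253 + 143402/K) = 111706 - (174767/233253 + 143402/(-151489)) = 111706 - (174767*(1/233253) + 143402*(-1/151489)) = 111706 - (174767/233253 - 143402/151489) = 111706 - 1*(-6973668643/35335263717) = 111706 + 6973668643/35335263717 = 3947167942439845/35335263717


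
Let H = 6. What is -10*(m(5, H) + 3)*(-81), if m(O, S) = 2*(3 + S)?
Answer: 17010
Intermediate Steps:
m(O, S) = 6 + 2*S
-10*(m(5, H) + 3)*(-81) = -10*((6 + 2*6) + 3)*(-81) = -10*((6 + 12) + 3)*(-81) = -10*(18 + 3)*(-81) = -10*21*(-81) = -210*(-81) = 17010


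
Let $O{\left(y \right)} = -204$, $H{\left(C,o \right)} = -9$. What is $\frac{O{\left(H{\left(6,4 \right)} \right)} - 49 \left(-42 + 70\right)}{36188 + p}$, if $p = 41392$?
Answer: $- \frac{394}{19395} \approx -0.020315$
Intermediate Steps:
$\frac{O{\left(H{\left(6,4 \right)} \right)} - 49 \left(-42 + 70\right)}{36188 + p} = \frac{-204 - 49 \left(-42 + 70\right)}{36188 + 41392} = \frac{-204 - 1372}{77580} = \left(-204 - 1372\right) \frac{1}{77580} = \left(-1576\right) \frac{1}{77580} = - \frac{394}{19395}$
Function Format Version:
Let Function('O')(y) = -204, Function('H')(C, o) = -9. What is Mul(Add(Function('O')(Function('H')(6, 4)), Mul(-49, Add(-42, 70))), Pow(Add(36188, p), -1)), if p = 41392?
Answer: Rational(-394, 19395) ≈ -0.020315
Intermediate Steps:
Mul(Add(Function('O')(Function('H')(6, 4)), Mul(-49, Add(-42, 70))), Pow(Add(36188, p), -1)) = Mul(Add(-204, Mul(-49, Add(-42, 70))), Pow(Add(36188, 41392), -1)) = Mul(Add(-204, Mul(-49, 28)), Pow(77580, -1)) = Mul(Add(-204, -1372), Rational(1, 77580)) = Mul(-1576, Rational(1, 77580)) = Rational(-394, 19395)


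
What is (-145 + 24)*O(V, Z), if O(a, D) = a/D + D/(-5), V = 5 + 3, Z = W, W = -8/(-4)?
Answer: -2178/5 ≈ -435.60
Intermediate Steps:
W = 2 (W = -8*(-¼) = 2)
Z = 2
V = 8
O(a, D) = -D/5 + a/D (O(a, D) = a/D + D*(-⅕) = a/D - D/5 = -D/5 + a/D)
(-145 + 24)*O(V, Z) = (-145 + 24)*(-⅕*2 + 8/2) = -121*(-⅖ + 8*(½)) = -121*(-⅖ + 4) = -121*18/5 = -2178/5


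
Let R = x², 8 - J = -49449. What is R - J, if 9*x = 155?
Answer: -3981992/81 ≈ -49160.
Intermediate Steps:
x = 155/9 (x = (⅑)*155 = 155/9 ≈ 17.222)
J = 49457 (J = 8 - 1*(-49449) = 8 + 49449 = 49457)
R = 24025/81 (R = (155/9)² = 24025/81 ≈ 296.60)
R - J = 24025/81 - 1*49457 = 24025/81 - 49457 = -3981992/81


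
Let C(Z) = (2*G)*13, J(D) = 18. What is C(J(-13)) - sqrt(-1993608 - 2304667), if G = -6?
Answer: -156 - 5*I*sqrt(171931) ≈ -156.0 - 2073.2*I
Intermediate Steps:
C(Z) = -156 (C(Z) = (2*(-6))*13 = -12*13 = -156)
C(J(-13)) - sqrt(-1993608 - 2304667) = -156 - sqrt(-1993608 - 2304667) = -156 - sqrt(-4298275) = -156 - 5*I*sqrt(171931)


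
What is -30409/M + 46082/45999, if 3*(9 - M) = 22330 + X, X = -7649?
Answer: 4871636401/674069346 ≈ 7.2272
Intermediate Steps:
M = -14654/3 (M = 9 - (22330 - 7649)/3 = 9 - 1/3*14681 = 9 - 14681/3 = -14654/3 ≈ -4884.7)
-30409/M + 46082/45999 = -30409/(-14654/3) + 46082/45999 = -30409*(-3/14654) + 46082*(1/45999) = 91227/14654 + 46082/45999 = 4871636401/674069346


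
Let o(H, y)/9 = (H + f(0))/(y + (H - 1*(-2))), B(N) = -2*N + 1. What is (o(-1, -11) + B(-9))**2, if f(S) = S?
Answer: 39601/100 ≈ 396.01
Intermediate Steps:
B(N) = 1 - 2*N
o(H, y) = 9*H/(2 + H + y) (o(H, y) = 9*((H + 0)/(y + (H - 1*(-2)))) = 9*(H/(y + (H + 2))) = 9*(H/(y + (2 + H))) = 9*(H/(2 + H + y)) = 9*H/(2 + H + y))
(o(-1, -11) + B(-9))**2 = (9*(-1)/(2 - 1 - 11) + (1 - 2*(-9)))**2 = (9*(-1)/(-10) + (1 + 18))**2 = (9*(-1)*(-1/10) + 19)**2 = (9/10 + 19)**2 = (199/10)**2 = 39601/100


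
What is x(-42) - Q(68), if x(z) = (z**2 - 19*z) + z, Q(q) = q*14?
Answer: 1568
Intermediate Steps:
Q(q) = 14*q
x(z) = z**2 - 18*z
x(-42) - Q(68) = -42*(-18 - 42) - 14*68 = -42*(-60) - 1*952 = 2520 - 952 = 1568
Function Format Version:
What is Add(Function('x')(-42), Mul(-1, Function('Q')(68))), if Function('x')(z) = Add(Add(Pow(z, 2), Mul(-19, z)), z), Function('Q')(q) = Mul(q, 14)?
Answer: 1568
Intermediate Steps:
Function('Q')(q) = Mul(14, q)
Function('x')(z) = Add(Pow(z, 2), Mul(-18, z))
Add(Function('x')(-42), Mul(-1, Function('Q')(68))) = Add(Mul(-42, Add(-18, -42)), Mul(-1, Mul(14, 68))) = Add(Mul(-42, -60), Mul(-1, 952)) = Add(2520, -952) = 1568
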